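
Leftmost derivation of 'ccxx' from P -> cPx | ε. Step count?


Derivation: P => cPx => ccPxx => ccxx
Steps: 3


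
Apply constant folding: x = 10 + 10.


10 + 10 = 20 at compile time
Optimized: x = 20


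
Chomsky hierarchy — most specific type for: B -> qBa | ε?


Single nonterminal LHS, but q^n a^n is not regular
Classification: Type 2 (Context-Free)


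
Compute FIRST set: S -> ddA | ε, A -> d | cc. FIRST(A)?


Per alternative of A: FIRST(d) = {d}; FIRST(cc) = {c}
FIRST(A) = {c, d}


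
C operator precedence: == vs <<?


'<<' is shift (level 8); '==' is equality (level 6)
Higher level binds tighter
'<<' has higher precedence than '=='


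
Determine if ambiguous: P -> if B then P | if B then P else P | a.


dangling else: 'if B then if B then a else a' parses two ways
Ambiguous


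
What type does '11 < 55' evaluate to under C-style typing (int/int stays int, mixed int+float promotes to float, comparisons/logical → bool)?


Operand types: int < int
Rule: comparison yields bool
Result type: bool


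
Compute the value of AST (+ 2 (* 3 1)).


Evaluate inner: (* 3 1) = 3
Evaluate root: (+ 2 3) = 5
Result: 5


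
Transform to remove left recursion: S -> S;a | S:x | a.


Left-recursive alternatives: S;a, S:x; non-recursive: a
Introduce S': S -> aS', S' -> ;aS' | :xS' | ε


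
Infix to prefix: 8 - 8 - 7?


left-to-right (same/higher precedence on left): tree is (- (- 8 8) 7)
Prefix: - - 8 8 7


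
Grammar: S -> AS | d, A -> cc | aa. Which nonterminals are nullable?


A nonterminal is nullable iff some alternative derives ε (directly, or every symbol in it is nullable)
Nullable: {}


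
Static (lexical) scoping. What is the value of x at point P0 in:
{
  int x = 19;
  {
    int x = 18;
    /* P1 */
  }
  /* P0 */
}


x declared in the same block as P0
x = 19


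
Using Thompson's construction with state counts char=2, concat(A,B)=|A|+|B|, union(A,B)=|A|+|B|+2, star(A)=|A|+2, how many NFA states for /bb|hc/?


Syntax tree has 4 char leaf(s), 1 union(s), 0 star(s)
chars contribute 4×2 = 8; each union adds +2; each star adds +2
Total: 8 + 2 + 0 = 10 states


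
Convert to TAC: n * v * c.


Break into single-operator statements:
t1 = n * v
t2 = t1 * c


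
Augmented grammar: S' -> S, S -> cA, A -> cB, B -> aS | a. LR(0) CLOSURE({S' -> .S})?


Start: S' -> .S
For each item with dot before a nonterminal B, add B -> .γ for every B-production
Closure: [S' -> .S, S -> .cA]


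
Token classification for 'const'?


Pattern: reserved word
Type: KEYWORD


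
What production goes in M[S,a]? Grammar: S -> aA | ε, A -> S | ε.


For [S, a]: 'a' ∈ FIRST(aA)
Entry: S -> aA


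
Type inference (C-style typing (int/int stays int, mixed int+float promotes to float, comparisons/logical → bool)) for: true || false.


Operand types: bool || bool
Rule: logical operators take bool operands and yield bool
Result type: bool


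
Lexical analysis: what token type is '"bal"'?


Pattern: double-quoted sequence
Type: STRING_LITERAL


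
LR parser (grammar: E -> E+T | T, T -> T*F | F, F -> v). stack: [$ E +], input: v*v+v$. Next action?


no handle ('E+' is not any RHS); shift 'v'
Action: shift


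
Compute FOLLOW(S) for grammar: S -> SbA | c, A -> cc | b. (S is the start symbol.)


$ ∈ FOLLOW(S). For each A -> αBβ: add FIRST(β)\{ε} to FOLLOW(B); if β nullable, add FOLLOW(A).
FOLLOW(S) = {$, b}


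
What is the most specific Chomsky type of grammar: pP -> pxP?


LHS has context (more than one symbol) and |LHS| ≤ |RHS|
Classification: Type 1 (Context-Sensitive)


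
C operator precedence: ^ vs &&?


'^' is bitwise XOR (level 4); '&&' is logical AND (level 2)
Higher level binds tighter
'^' has higher precedence than '&&'


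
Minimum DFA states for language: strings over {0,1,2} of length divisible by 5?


Track length mod 5: states 0..4, accept at 0
Minimal DFA: 5 states


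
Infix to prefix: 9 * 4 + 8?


left-to-right (same/higher precedence on left): tree is (+ (* 9 4) 8)
Prefix: + * 9 4 8


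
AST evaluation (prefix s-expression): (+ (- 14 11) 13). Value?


Evaluate inner: (- 14 11) = 3
Evaluate root: (+ 3 13) = 16
Result: 16


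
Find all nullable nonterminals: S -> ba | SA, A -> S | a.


A nonterminal is nullable iff some alternative derives ε (directly, or every symbol in it is nullable)
Nullable: {}


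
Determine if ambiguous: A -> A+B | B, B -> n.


precedence layered via separate nonterminal B: deterministic
Unambiguous


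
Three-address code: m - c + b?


Break into single-operator statements:
t1 = m - c
t2 = t1 + b


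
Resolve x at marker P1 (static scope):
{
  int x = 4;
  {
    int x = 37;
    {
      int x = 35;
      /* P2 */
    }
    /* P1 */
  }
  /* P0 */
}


x declared in the same block as P1
x = 37


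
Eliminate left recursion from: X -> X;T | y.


Left-recursive alternatives: X;T; non-recursive: y
Introduce X': X -> yX', X' -> ;TX' | ε


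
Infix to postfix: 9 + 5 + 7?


Left to right (same or higher precedence on left)
Postfix: 9 5 + 7 +


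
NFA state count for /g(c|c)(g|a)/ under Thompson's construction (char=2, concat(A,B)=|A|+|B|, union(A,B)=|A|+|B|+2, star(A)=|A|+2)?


Syntax tree has 5 char leaf(s), 2 union(s), 0 star(s)
chars contribute 5×2 = 10; each union adds +2; each star adds +2
Total: 10 + 4 + 0 = 14 states


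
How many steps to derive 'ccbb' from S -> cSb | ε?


Derivation: S => cSb => ccSbb => ccbb
Steps: 3


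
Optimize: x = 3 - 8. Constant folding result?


3 - 8 = -5 at compile time
Optimized: x = -5


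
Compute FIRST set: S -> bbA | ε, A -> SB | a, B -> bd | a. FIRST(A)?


Per alternative of A: FIRST(SB) = {a, b}; FIRST(a) = {a}
FIRST(A) = {a, b}


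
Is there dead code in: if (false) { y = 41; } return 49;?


condition is constant false, so the whole block is unreachable
Dead: 'if (false) { y = 41; }'


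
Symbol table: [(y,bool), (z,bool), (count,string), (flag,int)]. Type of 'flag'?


Lookup 'flag' → type int


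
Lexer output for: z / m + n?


Scan left to right, longest-match per lexeme
Tokens: ID(z), OP(/), ID(m), OP(+), ID(n)


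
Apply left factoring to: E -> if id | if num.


Common prefix: 'if'
Factored: E -> if E', E' -> id | num


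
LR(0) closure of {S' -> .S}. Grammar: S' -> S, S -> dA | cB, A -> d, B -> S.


Start: S' -> .S
For each item with dot before a nonterminal B, add B -> .γ for every B-production
Closure: [S' -> .S, S -> .dA, S -> .cB]


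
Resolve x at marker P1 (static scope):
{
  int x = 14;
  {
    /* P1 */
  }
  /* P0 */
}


P1's block does not declare x; resolves to the enclosing declaration at depth 0
x = 14


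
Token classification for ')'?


Pattern: delimiter/punctuation
Type: PUNCTUATION


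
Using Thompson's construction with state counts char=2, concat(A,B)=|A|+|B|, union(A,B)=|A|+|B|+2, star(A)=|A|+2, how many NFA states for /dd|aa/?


Syntax tree has 4 char leaf(s), 1 union(s), 0 star(s)
chars contribute 4×2 = 8; each union adds +2; each star adds +2
Total: 8 + 2 + 0 = 10 states


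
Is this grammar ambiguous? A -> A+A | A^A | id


'id+id^id' has two parse trees (no precedence encoded between + and ^)
Ambiguous


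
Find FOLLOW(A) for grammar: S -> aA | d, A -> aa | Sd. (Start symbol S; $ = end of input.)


$ ∈ FOLLOW(S). For each A -> αBβ: add FIRST(β)\{ε} to FOLLOW(B); if β nullable, add FOLLOW(A).
FOLLOW(A) = {$, d}


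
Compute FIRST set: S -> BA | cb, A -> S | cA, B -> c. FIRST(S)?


Per alternative of S: FIRST(BA) = {c}; FIRST(cb) = {c}
FIRST(S) = {c}


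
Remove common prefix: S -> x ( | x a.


Common prefix: 'x'
Factored: S -> x S', S' -> ( | a


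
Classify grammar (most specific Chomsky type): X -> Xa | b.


Left-linear: every RHS is a terminal or one nonterminal followed by a terminal
Classification: Type 3 (Regular)


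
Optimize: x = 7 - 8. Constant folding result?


7 - 8 = -1 at compile time
Optimized: x = -1


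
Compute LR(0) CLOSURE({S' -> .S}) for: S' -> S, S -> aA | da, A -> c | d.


Start: S' -> .S
For each item with dot before a nonterminal B, add B -> .γ for every B-production
Closure: [S' -> .S, S -> .aA, S -> .da]


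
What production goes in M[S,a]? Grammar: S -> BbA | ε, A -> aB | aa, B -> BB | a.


For [S, a]: 'a' ∈ FIRST(BbA)
Entry: S -> BbA


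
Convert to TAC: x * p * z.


Break into single-operator statements:
t1 = x * p
t2 = t1 * z


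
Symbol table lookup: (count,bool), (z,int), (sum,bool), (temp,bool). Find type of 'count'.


Lookup 'count' → type bool


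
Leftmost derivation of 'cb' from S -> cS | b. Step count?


Derivation: S => cS => cb
Steps: 2


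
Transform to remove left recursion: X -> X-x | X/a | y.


Left-recursive alternatives: X-x, X/a; non-recursive: y
Introduce X': X -> yX', X' -> -xX' | /aX' | ε


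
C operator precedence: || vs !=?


'!=' is equality (level 6); '||' is logical OR (level 1)
Higher level binds tighter
'!=' has higher precedence than '||'


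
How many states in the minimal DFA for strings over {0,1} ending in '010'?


Track the longest suffix of input matching a prefix of '010': 4 classes (prefixes of length 0..3)
Minimal DFA: 4 states


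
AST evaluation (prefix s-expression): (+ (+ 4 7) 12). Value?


Evaluate inner: (+ 4 7) = 11
Evaluate root: (+ 11 12) = 23
Result: 23


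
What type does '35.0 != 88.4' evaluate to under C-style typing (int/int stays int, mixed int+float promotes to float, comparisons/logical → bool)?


Operand types: float != float
Rule: comparison yields bool
Result type: bool


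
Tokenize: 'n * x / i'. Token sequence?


Scan left to right, longest-match per lexeme
Tokens: ID(n), OP(*), ID(x), OP(/), ID(i)


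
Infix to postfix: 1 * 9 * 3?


Left to right (same or higher precedence on left)
Postfix: 1 9 * 3 *


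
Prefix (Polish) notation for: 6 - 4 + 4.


left-to-right (same/higher precedence on left): tree is (+ (- 6 4) 4)
Prefix: + - 6 4 4


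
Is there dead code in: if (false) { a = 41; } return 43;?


condition is constant false, so the whole block is unreachable
Dead: 'if (false) { a = 41; }'


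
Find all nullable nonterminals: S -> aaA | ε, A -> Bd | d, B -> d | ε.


A nonterminal is nullable iff some alternative derives ε (directly, or every symbol in it is nullable)
Nullable: {B, S}


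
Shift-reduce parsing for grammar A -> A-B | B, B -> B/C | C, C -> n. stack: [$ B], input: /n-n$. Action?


shift '/' to continue B -> B/C
Action: shift


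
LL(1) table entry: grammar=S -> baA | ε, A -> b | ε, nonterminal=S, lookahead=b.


For [S, b]: 'b' ∈ FIRST(baA)
Entry: S -> baA


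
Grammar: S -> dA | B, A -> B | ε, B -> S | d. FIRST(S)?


Per alternative of S: FIRST(dA) = {d}; FIRST(B) = {d}
FIRST(S) = {d}


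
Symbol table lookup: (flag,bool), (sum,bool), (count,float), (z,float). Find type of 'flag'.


Lookup 'flag' → type bool


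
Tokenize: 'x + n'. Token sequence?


Scan left to right, longest-match per lexeme
Tokens: ID(x), OP(+), ID(n)


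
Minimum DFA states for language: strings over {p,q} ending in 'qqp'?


Track the longest suffix of input matching a prefix of 'qqp': 4 classes (prefixes of length 0..3)
Minimal DFA: 4 states


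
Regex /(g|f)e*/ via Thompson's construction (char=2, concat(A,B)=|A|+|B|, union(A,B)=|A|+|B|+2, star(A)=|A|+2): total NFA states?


Syntax tree has 3 char leaf(s), 1 union(s), 1 star(s)
chars contribute 3×2 = 6; each union adds +2; each star adds +2
Total: 6 + 2 + 2 = 10 states


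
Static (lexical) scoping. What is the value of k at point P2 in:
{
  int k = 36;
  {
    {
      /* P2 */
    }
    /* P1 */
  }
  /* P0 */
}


P2's block does not declare k; resolves to the enclosing declaration at depth 0
k = 36


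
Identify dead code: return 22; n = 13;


statement follows a return and is unreachable
Dead: 'n = 13'


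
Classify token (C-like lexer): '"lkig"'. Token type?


Pattern: double-quoted sequence
Type: STRING_LITERAL


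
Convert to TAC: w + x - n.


Break into single-operator statements:
t1 = w + x
t2 = t1 - n


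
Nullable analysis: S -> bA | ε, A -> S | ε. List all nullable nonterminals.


A nonterminal is nullable iff some alternative derives ε (directly, or every symbol in it is nullable)
Nullable: {A, S}


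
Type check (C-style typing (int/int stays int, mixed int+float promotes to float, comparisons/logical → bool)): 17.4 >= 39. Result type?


Operand types: float >= int
Rule: comparison yields bool
Result type: bool


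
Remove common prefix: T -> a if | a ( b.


Common prefix: 'a'
Factored: T -> a T', T' -> if | ( b


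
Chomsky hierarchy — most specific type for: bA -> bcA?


LHS has context (more than one symbol) and |LHS| ≤ |RHS|
Classification: Type 1 (Context-Sensitive)


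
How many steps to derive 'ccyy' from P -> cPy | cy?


Derivation: P => cPy => ccyy
Steps: 2


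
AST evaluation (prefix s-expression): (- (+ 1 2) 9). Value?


Evaluate inner: (+ 1 2) = 3
Evaluate root: (- 3 9) = -6
Result: -6


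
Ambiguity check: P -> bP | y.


right-linear, alternatives start with distinct terminals 'b' vs 'y': unique leftmost derivation
Unambiguous


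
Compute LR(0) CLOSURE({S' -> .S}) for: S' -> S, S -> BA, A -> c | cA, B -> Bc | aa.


Start: S' -> .S
For each item with dot before a nonterminal B, add B -> .γ for every B-production
Closure: [S' -> .S, S -> .BA, B -> .Bc, B -> .aa]


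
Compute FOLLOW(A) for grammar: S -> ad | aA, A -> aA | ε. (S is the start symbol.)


$ ∈ FOLLOW(S). For each A -> αBβ: add FIRST(β)\{ε} to FOLLOW(B); if β nullable, add FOLLOW(A).
FOLLOW(A) = {$}


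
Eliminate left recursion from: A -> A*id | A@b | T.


Left-recursive alternatives: A*id, A@b; non-recursive: T
Introduce A': A -> TA', A' -> *idA' | @bA' | ε


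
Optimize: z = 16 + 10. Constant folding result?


16 + 10 = 26 at compile time
Optimized: z = 26


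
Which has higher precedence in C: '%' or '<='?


'%' is multiplicative (level 10); '<=' is relational (level 7)
Higher level binds tighter
'%' has higher precedence than '<='


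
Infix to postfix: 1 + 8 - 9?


Left to right (same or higher precedence on left)
Postfix: 1 8 + 9 -


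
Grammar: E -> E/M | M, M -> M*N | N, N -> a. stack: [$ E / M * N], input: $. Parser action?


handle 'M*N' on top
Action: reduce (M -> M*N)


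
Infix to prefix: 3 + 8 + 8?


left-to-right (same/higher precedence on left): tree is (+ (+ 3 8) 8)
Prefix: + + 3 8 8


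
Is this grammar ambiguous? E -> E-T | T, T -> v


precedence layered via separate nonterminal T: deterministic
Unambiguous


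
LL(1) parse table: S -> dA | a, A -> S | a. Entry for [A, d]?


For [A, d]: 'd' ∈ FIRST(S)
Entry: A -> S


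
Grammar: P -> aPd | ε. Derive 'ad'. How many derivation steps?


Derivation: P => aPd => ad
Steps: 2


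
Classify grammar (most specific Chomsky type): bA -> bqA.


LHS has context (more than one symbol) and |LHS| ≤ |RHS|
Classification: Type 1 (Context-Sensitive)


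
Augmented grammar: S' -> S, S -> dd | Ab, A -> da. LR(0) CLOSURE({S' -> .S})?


Start: S' -> .S
For each item with dot before a nonterminal B, add B -> .γ for every B-production
Closure: [S' -> .S, S -> .dd, S -> .Ab, A -> .da]


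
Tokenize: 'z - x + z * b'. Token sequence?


Scan left to right, longest-match per lexeme
Tokens: ID(z), OP(-), ID(x), OP(+), ID(z), OP(*), ID(b)


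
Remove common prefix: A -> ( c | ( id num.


Common prefix: '('
Factored: A -> ( A', A' -> c | id num


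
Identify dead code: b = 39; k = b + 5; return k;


b is read by k's definition; k is returned
No dead code


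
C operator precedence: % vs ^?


'%' is multiplicative (level 10); '^' is bitwise XOR (level 4)
Higher level binds tighter
'%' has higher precedence than '^'


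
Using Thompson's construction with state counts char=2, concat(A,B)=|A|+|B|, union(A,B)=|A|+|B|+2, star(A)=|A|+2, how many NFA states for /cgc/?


Syntax tree has 3 char leaf(s), 0 union(s), 0 star(s)
chars contribute 3×2 = 6; each union adds +2; each star adds +2
Total: 6 + 0 + 0 = 6 states


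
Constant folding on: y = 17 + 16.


17 + 16 = 33 at compile time
Optimized: y = 33


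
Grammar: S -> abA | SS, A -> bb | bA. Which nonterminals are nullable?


A nonterminal is nullable iff some alternative derives ε (directly, or every symbol in it is nullable)
Nullable: {}


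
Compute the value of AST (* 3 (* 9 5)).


Evaluate inner: (* 9 5) = 45
Evaluate root: (* 3 45) = 135
Result: 135


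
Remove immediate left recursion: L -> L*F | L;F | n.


Left-recursive alternatives: L*F, L;F; non-recursive: n
Introduce L': L -> nL', L' -> *FL' | ;FL' | ε


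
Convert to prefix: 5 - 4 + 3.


left-to-right (same/higher precedence on left): tree is (+ (- 5 4) 3)
Prefix: + - 5 4 3


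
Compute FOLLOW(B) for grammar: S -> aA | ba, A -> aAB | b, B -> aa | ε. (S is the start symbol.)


$ ∈ FOLLOW(S). For each A -> αBβ: add FIRST(β)\{ε} to FOLLOW(B); if β nullable, add FOLLOW(A).
FOLLOW(B) = {$, a}


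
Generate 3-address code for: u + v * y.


Break into single-operator statements:
t1 = v * y
t2 = u + t1


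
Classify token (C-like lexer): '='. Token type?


Pattern: operator symbol
Type: OPERATOR


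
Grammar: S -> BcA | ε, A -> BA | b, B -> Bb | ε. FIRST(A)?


Per alternative of A: FIRST(BA) = {b}; FIRST(b) = {b}
FIRST(A) = {b}


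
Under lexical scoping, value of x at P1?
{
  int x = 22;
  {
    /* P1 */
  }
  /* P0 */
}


P1's block does not declare x; resolves to the enclosing declaration at depth 0
x = 22


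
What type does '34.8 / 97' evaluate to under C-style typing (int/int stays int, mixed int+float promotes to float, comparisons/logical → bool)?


Operand types: float / int
Rule: mixed int/float promotes to float; int/int stays int
Result type: float


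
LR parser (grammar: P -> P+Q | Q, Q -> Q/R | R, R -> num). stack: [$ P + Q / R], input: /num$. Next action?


handle 'Q/R' on top
Action: reduce (Q -> Q/R)


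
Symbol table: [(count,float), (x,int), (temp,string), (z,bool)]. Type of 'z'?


Lookup 'z' → type bool


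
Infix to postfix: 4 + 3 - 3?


Left to right (same or higher precedence on left)
Postfix: 4 3 + 3 -


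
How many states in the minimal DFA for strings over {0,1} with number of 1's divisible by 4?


Track (count of 1) mod 4: states 0..3, accept at 0
Minimal DFA: 4 states


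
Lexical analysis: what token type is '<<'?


Pattern: operator symbol
Type: OPERATOR


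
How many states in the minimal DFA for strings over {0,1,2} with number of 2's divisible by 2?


Track (count of 2) mod 2: states 0..1, accept at 0
Minimal DFA: 2 states


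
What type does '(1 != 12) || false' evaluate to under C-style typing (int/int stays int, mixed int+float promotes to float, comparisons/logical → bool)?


Operand types: bool || bool
Rule: logical operators take bool operands and yield bool
Result type: bool


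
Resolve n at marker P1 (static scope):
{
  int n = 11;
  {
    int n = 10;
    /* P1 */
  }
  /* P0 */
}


n declared in the same block as P1
n = 10


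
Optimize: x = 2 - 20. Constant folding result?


2 - 20 = -18 at compile time
Optimized: x = -18


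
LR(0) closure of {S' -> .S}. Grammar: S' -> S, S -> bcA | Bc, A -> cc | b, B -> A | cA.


Start: S' -> .S
For each item with dot before a nonterminal B, add B -> .γ for every B-production
Closure: [S' -> .S, S -> .bcA, S -> .Bc, B -> .A, B -> .cA, A -> .cc, A -> .b]


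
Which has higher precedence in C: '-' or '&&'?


'-' is additive (level 9); '&&' is logical AND (level 2)
Higher level binds tighter
'-' has higher precedence than '&&'


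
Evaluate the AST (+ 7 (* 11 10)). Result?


Evaluate inner: (* 11 10) = 110
Evaluate root: (+ 7 110) = 117
Result: 117


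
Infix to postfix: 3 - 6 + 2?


Left to right (same or higher precedence on left)
Postfix: 3 6 - 2 +


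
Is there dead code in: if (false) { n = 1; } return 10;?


condition is constant false, so the whole block is unreachable
Dead: 'if (false) { n = 1; }'


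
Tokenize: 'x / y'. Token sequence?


Scan left to right, longest-match per lexeme
Tokens: ID(x), OP(/), ID(y)


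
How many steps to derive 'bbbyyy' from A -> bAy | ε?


Derivation: A => bAy => bbAyy => bbbAyyy => bbbyyy
Steps: 4


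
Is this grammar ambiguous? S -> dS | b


right-linear, alternatives start with distinct terminals 'd' vs 'b': unique leftmost derivation
Unambiguous


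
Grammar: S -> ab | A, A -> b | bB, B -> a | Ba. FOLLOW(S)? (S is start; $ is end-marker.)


$ ∈ FOLLOW(S). For each A -> αBβ: add FIRST(β)\{ε} to FOLLOW(B); if β nullable, add FOLLOW(A).
FOLLOW(S) = {$}


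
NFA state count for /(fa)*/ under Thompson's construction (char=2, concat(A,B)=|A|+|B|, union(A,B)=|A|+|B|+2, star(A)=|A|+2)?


Syntax tree has 2 char leaf(s), 0 union(s), 1 star(s)
chars contribute 2×2 = 4; each union adds +2; each star adds +2
Total: 4 + 0 + 2 = 6 states


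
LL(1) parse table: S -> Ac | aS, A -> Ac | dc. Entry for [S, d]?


For [S, d]: 'd' ∈ FIRST(Ac)
Entry: S -> Ac


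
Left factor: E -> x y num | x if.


Common prefix: 'x'
Factored: E -> x E', E' -> y num | if


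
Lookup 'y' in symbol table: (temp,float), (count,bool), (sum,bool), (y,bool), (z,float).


Lookup 'y' → type bool


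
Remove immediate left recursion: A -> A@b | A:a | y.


Left-recursive alternatives: A@b, A:a; non-recursive: y
Introduce A': A -> yA', A' -> @bA' | :aA' | ε


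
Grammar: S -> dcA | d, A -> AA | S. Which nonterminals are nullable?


A nonterminal is nullable iff some alternative derives ε (directly, or every symbol in it is nullable)
Nullable: {}


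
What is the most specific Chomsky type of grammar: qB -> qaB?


LHS has context (more than one symbol) and |LHS| ≤ |RHS|
Classification: Type 1 (Context-Sensitive)


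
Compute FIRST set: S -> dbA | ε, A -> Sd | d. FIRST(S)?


Per alternative of S: FIRST(dbA) = {d}; FIRST(ε) = {ε}
FIRST(S) = {d, ε}


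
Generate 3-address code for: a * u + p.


Break into single-operator statements:
t1 = a * u
t2 = t1 + p


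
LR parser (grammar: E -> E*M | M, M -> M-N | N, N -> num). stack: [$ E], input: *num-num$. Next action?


shift '*' to continue E -> E*M
Action: shift


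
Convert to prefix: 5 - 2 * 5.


'*' binds tighter: tree is (- 5 (* 2 5))
Prefix: - 5 * 2 5


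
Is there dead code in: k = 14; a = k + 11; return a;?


k is read by a's definition; a is returned
No dead code


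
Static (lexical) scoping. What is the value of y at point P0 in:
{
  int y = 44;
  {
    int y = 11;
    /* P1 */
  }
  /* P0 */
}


y declared in the same block as P0
y = 44


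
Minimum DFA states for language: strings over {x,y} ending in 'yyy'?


Track the longest suffix of input matching a prefix of 'yyy': 4 classes (prefixes of length 0..3)
Minimal DFA: 4 states


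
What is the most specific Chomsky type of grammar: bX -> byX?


LHS has context (more than one symbol) and |LHS| ≤ |RHS|
Classification: Type 1 (Context-Sensitive)


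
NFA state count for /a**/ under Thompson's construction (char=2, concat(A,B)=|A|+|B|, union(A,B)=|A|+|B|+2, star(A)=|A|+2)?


Syntax tree has 1 char leaf(s), 0 union(s), 2 star(s)
chars contribute 1×2 = 2; each union adds +2; each star adds +2
Total: 2 + 0 + 4 = 6 states


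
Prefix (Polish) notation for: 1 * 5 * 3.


left-to-right (same/higher precedence on left): tree is (* (* 1 5) 3)
Prefix: * * 1 5 3


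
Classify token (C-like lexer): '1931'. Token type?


Pattern: digits only
Type: INTEGER_LITERAL


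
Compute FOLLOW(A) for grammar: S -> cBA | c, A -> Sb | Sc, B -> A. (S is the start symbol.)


$ ∈ FOLLOW(S). For each A -> αBβ: add FIRST(β)\{ε} to FOLLOW(B); if β nullable, add FOLLOW(A).
FOLLOW(A) = {$, b, c}


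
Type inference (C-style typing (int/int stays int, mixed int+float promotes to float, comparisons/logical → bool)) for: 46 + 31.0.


Operand types: int + float
Rule: mixed int/float promotes to float; int/int stays int
Result type: float


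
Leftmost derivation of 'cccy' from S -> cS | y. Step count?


Derivation: S => cS => ccS => cccS => cccy
Steps: 4


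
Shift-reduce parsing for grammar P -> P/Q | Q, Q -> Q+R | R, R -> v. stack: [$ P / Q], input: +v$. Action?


'+' can extend Q; shift to build Q -> Q+R
Action: shift


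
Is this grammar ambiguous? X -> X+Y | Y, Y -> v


precedence layered via separate nonterminal Y: deterministic
Unambiguous


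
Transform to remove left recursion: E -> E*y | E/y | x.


Left-recursive alternatives: E*y, E/y; non-recursive: x
Introduce E': E -> xE', E' -> *yE' | /yE' | ε


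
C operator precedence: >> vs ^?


'>>' is shift (level 8); '^' is bitwise XOR (level 4)
Higher level binds tighter
'>>' has higher precedence than '^'


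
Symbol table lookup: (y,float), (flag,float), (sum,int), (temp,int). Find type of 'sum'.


Lookup 'sum' → type int


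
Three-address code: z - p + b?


Break into single-operator statements:
t1 = z - p
t2 = t1 + b


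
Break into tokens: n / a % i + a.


Scan left to right, longest-match per lexeme
Tokens: ID(n), OP(/), ID(a), OP(%), ID(i), OP(+), ID(a)


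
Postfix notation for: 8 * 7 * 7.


Left to right (same or higher precedence on left)
Postfix: 8 7 * 7 *


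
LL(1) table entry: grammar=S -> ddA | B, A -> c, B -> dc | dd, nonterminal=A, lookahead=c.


For [A, c]: 'c' ∈ FIRST(c)
Entry: A -> c


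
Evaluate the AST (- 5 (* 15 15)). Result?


Evaluate inner: (* 15 15) = 225
Evaluate root: (- 5 225) = -220
Result: -220


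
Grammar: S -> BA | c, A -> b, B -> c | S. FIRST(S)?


Per alternative of S: FIRST(BA) = {c}; FIRST(c) = {c}
FIRST(S) = {c}


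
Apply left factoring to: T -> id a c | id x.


Common prefix: 'id'
Factored: T -> id T', T' -> a c | x


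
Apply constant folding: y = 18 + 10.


18 + 10 = 28 at compile time
Optimized: y = 28


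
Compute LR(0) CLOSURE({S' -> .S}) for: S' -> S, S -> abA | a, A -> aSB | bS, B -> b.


Start: S' -> .S
For each item with dot before a nonterminal B, add B -> .γ for every B-production
Closure: [S' -> .S, S -> .abA, S -> .a]


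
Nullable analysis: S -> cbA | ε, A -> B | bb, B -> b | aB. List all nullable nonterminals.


A nonterminal is nullable iff some alternative derives ε (directly, or every symbol in it is nullable)
Nullable: {S}


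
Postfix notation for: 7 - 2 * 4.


* has higher precedence, evaluate 2*4 first
Postfix: 7 2 4 * -


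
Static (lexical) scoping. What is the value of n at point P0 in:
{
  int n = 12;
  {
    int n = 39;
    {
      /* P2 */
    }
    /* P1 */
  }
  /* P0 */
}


n declared in the same block as P0
n = 12


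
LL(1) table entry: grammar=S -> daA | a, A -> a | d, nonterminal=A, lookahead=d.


For [A, d]: 'd' ∈ FIRST(d)
Entry: A -> d


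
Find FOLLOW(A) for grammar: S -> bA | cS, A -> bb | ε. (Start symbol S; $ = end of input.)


$ ∈ FOLLOW(S). For each A -> αBβ: add FIRST(β)\{ε} to FOLLOW(B); if β nullable, add FOLLOW(A).
FOLLOW(A) = {$}


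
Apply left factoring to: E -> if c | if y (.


Common prefix: 'if'
Factored: E -> if E', E' -> c | y (


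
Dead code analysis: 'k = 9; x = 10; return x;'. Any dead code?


k is assigned but never read
Dead: 'k = 9'


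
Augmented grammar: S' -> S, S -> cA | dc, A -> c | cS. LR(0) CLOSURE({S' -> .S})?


Start: S' -> .S
For each item with dot before a nonterminal B, add B -> .γ for every B-production
Closure: [S' -> .S, S -> .cA, S -> .dc]


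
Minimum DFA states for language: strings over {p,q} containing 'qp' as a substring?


KMP-style automaton: 2 progress states + 1 absorbing accept = 3
Minimal DFA: 3 states


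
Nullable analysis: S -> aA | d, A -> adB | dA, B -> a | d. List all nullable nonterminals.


A nonterminal is nullable iff some alternative derives ε (directly, or every symbol in it is nullable)
Nullable: {}


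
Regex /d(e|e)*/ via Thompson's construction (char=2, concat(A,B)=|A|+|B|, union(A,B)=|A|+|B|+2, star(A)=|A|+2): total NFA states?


Syntax tree has 3 char leaf(s), 1 union(s), 1 star(s)
chars contribute 3×2 = 6; each union adds +2; each star adds +2
Total: 6 + 2 + 2 = 10 states


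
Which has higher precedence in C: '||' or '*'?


'*' is multiplicative (level 10); '||' is logical OR (level 1)
Higher level binds tighter
'*' has higher precedence than '||'


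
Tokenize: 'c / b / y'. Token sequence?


Scan left to right, longest-match per lexeme
Tokens: ID(c), OP(/), ID(b), OP(/), ID(y)


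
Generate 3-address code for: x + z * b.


Break into single-operator statements:
t1 = z * b
t2 = x + t1


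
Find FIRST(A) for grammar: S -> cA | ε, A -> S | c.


Per alternative of A: FIRST(S) = {c, ε}; FIRST(c) = {c}
FIRST(A) = {c, ε}


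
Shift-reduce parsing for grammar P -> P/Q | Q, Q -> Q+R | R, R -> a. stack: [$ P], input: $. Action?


start symbol P on stack, input exhausted
Action: accept


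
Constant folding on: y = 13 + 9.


13 + 9 = 22 at compile time
Optimized: y = 22


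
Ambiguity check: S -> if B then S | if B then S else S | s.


dangling else: 'if B then if B then s else s' parses two ways
Ambiguous


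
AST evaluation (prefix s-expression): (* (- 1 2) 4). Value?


Evaluate inner: (- 1 2) = -1
Evaluate root: (* -1 4) = -4
Result: -4


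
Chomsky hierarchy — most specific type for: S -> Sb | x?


Left-linear: every RHS is a terminal or one nonterminal followed by a terminal
Classification: Type 3 (Regular)


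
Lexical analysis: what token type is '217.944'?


Pattern: digits with a decimal point
Type: FLOAT_LITERAL


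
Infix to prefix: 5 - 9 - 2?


left-to-right (same/higher precedence on left): tree is (- (- 5 9) 2)
Prefix: - - 5 9 2


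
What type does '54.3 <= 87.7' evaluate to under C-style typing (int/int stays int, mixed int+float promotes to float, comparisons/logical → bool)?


Operand types: float <= float
Rule: comparison yields bool
Result type: bool


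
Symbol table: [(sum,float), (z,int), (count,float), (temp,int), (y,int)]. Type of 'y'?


Lookup 'y' → type int


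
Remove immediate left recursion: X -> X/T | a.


Left-recursive alternatives: X/T; non-recursive: a
Introduce X': X -> aX', X' -> /TX' | ε


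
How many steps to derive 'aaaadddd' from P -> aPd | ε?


Derivation: P => aPd => aaPdd => aaaPddd => aaaaPdddd => aaaadddd
Steps: 5


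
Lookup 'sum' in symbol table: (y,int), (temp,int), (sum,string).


Lookup 'sum' → type string


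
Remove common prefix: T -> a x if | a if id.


Common prefix: 'a'
Factored: T -> a T', T' -> x if | if id


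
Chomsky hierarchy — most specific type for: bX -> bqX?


LHS has context (more than one symbol) and |LHS| ≤ |RHS|
Classification: Type 1 (Context-Sensitive)


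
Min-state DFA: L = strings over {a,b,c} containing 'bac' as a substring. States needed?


KMP-style automaton: 3 progress states + 1 absorbing accept = 4
Minimal DFA: 4 states


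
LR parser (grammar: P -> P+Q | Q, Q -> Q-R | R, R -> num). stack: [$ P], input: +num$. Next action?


shift '+' to continue P -> P+Q
Action: shift


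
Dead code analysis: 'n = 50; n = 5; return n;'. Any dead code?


first assignment to n is overwritten before any read
Dead: 'n = 50'


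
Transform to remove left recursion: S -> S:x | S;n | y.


Left-recursive alternatives: S:x, S;n; non-recursive: y
Introduce S': S -> yS', S' -> :xS' | ;nS' | ε


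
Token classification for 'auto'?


Pattern: reserved word
Type: KEYWORD


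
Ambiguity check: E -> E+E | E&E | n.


'n+n&n' has two parse trees (no precedence encoded between + and &)
Ambiguous


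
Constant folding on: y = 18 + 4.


18 + 4 = 22 at compile time
Optimized: y = 22


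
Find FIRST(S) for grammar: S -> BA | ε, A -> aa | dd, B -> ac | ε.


Per alternative of S: FIRST(BA) = {a, d}; FIRST(ε) = {ε}
FIRST(S) = {a, d, ε}


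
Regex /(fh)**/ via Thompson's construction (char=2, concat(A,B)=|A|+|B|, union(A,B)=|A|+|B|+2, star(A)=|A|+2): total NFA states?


Syntax tree has 2 char leaf(s), 0 union(s), 2 star(s)
chars contribute 2×2 = 4; each union adds +2; each star adds +2
Total: 4 + 0 + 4 = 8 states


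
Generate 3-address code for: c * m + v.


Break into single-operator statements:
t1 = c * m
t2 = t1 + v


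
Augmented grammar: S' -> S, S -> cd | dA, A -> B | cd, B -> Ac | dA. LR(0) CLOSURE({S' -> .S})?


Start: S' -> .S
For each item with dot before a nonterminal B, add B -> .γ for every B-production
Closure: [S' -> .S, S -> .cd, S -> .dA]


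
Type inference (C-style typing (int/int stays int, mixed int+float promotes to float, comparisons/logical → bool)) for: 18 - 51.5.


Operand types: int - float
Rule: mixed int/float promotes to float; int/int stays int
Result type: float


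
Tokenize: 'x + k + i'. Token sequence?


Scan left to right, longest-match per lexeme
Tokens: ID(x), OP(+), ID(k), OP(+), ID(i)


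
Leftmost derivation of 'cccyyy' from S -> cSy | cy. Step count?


Derivation: S => cSy => ccSyy => cccyyy
Steps: 3


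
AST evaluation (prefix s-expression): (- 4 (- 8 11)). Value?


Evaluate inner: (- 8 11) = -3
Evaluate root: (- 4 -3) = 7
Result: 7


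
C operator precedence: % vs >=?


'%' is multiplicative (level 10); '>=' is relational (level 7)
Higher level binds tighter
'%' has higher precedence than '>='


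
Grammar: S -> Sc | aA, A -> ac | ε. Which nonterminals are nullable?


A nonterminal is nullable iff some alternative derives ε (directly, or every symbol in it is nullable)
Nullable: {A}


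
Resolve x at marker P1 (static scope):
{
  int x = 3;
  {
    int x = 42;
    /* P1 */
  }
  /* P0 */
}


x declared in the same block as P1
x = 42


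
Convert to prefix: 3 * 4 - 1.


left-to-right (same/higher precedence on left): tree is (- (* 3 4) 1)
Prefix: - * 3 4 1


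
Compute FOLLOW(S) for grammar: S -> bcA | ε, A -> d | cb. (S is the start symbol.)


$ ∈ FOLLOW(S). For each A -> αBβ: add FIRST(β)\{ε} to FOLLOW(B); if β nullable, add FOLLOW(A).
FOLLOW(S) = {$}


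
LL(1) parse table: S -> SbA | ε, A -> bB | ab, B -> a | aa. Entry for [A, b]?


For [A, b]: 'b' ∈ FIRST(bB)
Entry: A -> bB


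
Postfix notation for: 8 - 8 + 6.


Left to right (same or higher precedence on left)
Postfix: 8 8 - 6 +


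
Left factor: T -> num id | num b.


Common prefix: 'num'
Factored: T -> num T', T' -> id | b


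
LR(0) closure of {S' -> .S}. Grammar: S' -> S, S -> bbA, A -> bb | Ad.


Start: S' -> .S
For each item with dot before a nonterminal B, add B -> .γ for every B-production
Closure: [S' -> .S, S -> .bbA]


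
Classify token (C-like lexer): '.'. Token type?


Pattern: operator symbol
Type: OPERATOR


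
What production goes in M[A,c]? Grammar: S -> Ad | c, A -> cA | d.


For [A, c]: 'c' ∈ FIRST(cA)
Entry: A -> cA


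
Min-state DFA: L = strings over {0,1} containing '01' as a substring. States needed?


KMP-style automaton: 2 progress states + 1 absorbing accept = 3
Minimal DFA: 3 states


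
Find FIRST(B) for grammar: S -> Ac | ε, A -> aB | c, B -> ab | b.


Per alternative of B: FIRST(ab) = {a}; FIRST(b) = {b}
FIRST(B) = {a, b}


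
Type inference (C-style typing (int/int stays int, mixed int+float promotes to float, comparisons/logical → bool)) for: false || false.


Operand types: bool || bool
Rule: logical operators take bool operands and yield bool
Result type: bool


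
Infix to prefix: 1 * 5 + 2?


left-to-right (same/higher precedence on left): tree is (+ (* 1 5) 2)
Prefix: + * 1 5 2


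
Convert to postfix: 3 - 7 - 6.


Left to right (same or higher precedence on left)
Postfix: 3 7 - 6 -


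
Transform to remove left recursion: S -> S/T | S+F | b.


Left-recursive alternatives: S/T, S+F; non-recursive: b
Introduce S': S -> bS', S' -> /TS' | +FS' | ε


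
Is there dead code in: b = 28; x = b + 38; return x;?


b is read by x's definition; x is returned
No dead code


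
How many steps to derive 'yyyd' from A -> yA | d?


Derivation: A => yA => yyA => yyyA => yyyd
Steps: 4


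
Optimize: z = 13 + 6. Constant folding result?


13 + 6 = 19 at compile time
Optimized: z = 19


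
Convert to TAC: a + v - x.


Break into single-operator statements:
t1 = a + v
t2 = t1 - x


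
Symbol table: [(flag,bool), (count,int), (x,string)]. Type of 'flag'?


Lookup 'flag' → type bool


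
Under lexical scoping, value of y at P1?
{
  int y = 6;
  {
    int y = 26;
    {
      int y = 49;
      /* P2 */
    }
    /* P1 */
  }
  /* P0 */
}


y declared in the same block as P1
y = 26


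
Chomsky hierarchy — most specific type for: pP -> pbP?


LHS has context (more than one symbol) and |LHS| ≤ |RHS|
Classification: Type 1 (Context-Sensitive)


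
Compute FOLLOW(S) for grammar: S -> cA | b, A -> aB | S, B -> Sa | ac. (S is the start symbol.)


$ ∈ FOLLOW(S). For each A -> αBβ: add FIRST(β)\{ε} to FOLLOW(B); if β nullable, add FOLLOW(A).
FOLLOW(S) = {$, a}


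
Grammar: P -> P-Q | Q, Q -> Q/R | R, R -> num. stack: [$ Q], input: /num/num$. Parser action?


shift '/' to continue Q -> Q/R
Action: shift


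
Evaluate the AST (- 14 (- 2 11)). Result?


Evaluate inner: (- 2 11) = -9
Evaluate root: (- 14 -9) = 23
Result: 23


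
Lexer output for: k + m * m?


Scan left to right, longest-match per lexeme
Tokens: ID(k), OP(+), ID(m), OP(*), ID(m)


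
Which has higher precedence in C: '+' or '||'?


'+' is additive (level 9); '||' is logical OR (level 1)
Higher level binds tighter
'+' has higher precedence than '||'


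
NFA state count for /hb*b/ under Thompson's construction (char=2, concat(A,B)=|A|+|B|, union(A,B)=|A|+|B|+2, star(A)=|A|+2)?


Syntax tree has 3 char leaf(s), 0 union(s), 1 star(s)
chars contribute 3×2 = 6; each union adds +2; each star adds +2
Total: 6 + 0 + 2 = 8 states


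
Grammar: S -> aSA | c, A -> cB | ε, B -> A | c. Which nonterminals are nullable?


A nonterminal is nullable iff some alternative derives ε (directly, or every symbol in it is nullable)
Nullable: {A, B}


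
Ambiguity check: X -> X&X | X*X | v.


'v&v*v' has two parse trees (no precedence encoded between & and *)
Ambiguous


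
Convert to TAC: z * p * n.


Break into single-operator statements:
t1 = z * p
t2 = t1 * n


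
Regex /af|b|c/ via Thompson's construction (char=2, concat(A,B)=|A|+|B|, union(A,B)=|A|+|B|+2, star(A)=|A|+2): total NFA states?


Syntax tree has 4 char leaf(s), 2 union(s), 0 star(s)
chars contribute 4×2 = 8; each union adds +2; each star adds +2
Total: 8 + 4 + 0 = 12 states


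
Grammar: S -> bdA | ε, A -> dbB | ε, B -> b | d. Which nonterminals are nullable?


A nonterminal is nullable iff some alternative derives ε (directly, or every symbol in it is nullable)
Nullable: {A, S}
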